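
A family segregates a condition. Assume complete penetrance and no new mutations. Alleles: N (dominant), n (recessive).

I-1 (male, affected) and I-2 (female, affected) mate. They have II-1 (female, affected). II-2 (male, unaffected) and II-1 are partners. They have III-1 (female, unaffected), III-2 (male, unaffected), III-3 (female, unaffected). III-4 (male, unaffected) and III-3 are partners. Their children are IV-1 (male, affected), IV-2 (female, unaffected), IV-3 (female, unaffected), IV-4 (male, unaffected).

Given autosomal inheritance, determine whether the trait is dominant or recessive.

recessive

III-4 and III-3 are both unaffected yet have an affected child IV-1. Under dominance, an affected child requires at least one affected parent, so the trait cannot be dominant.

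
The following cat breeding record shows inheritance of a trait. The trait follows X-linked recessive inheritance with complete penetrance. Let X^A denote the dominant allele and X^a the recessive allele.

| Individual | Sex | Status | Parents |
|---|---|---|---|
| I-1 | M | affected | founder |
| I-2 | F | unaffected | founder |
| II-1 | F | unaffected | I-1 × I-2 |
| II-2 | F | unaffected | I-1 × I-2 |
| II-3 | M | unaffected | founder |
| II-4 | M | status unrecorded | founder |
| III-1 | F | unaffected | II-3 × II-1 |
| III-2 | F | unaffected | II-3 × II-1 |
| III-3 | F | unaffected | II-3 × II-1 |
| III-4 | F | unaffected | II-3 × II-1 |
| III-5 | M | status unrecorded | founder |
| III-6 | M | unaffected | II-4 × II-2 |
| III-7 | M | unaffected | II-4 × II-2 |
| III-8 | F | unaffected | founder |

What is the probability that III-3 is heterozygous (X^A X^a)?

1/2

II-3 is unaffected, so II-3 is X^A Y.
II-1 is unaffected so carries A and received a from I-1 (X^a Y), so II-1 is X^A X^a.
Their cross gives offspring ratios 1/2 X^A X^A : 1/2 X^A X^a. Conditioning on III-3 being unaffected, P(X^A X^a) = 1/2 / 1 = 1/2.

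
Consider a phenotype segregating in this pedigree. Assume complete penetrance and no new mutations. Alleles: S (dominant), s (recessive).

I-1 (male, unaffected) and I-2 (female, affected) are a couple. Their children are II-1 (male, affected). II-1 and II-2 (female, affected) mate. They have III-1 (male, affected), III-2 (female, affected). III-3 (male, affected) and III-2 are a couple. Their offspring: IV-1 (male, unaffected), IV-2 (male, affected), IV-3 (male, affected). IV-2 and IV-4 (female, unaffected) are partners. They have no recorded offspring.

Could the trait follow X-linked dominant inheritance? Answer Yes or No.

Yes

A consistent assignment under X-linked dominant exists: I-1 X^s Y, I-2 X^S X^S, II-1 X^S Y, II-2 X^S X^s, III-1 X^S Y, III-2 X^S X^s, III-3 X^S Y, IV-1 X^s Y, IV-2 X^S Y, IV-3 X^S Y, IV-4 X^s X^s.
In this assignment every recorded phenotype matches its genotype and every non-founder's genotype is obtainable from its parents' genotypes, so the pedigree is consistent.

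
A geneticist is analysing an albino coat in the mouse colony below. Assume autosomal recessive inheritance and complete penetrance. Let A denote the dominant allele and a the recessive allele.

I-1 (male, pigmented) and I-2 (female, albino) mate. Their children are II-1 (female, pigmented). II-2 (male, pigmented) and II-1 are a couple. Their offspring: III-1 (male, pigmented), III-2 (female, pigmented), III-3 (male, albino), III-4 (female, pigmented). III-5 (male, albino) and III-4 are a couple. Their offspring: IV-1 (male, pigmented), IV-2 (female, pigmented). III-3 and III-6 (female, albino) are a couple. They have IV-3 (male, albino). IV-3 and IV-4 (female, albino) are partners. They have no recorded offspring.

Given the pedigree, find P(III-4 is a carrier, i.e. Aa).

1/3

II-2 is pigmented so carries A and passed a to III-3 (aa), so II-2 is Aa.
II-1 is pigmented so carries A and received a from I-2 (aa), so II-1 is Aa.
Their cross gives offspring ratios 1/4 AA : 1/2 Aa : 1/4 aa. Conditioning on III-4 being pigmented, P(Aa) = 1/2 / 3/4 = 2/3 before taking III-4's own offspring into account.
III-5 is albino, so III-5 is aa.
Now use III-4's offspring. Probability of each recorded status — pigmented son IV-1: 1/2 if III-4 is Aa, 1 if AA; pigmented daughter IV-2: 1/2 if III-4 is Aa, 1 if AA.
Bayes: P(Aa) = 2/3·1/4 / (2/3·1/4 + 1/3·1) = 1/3.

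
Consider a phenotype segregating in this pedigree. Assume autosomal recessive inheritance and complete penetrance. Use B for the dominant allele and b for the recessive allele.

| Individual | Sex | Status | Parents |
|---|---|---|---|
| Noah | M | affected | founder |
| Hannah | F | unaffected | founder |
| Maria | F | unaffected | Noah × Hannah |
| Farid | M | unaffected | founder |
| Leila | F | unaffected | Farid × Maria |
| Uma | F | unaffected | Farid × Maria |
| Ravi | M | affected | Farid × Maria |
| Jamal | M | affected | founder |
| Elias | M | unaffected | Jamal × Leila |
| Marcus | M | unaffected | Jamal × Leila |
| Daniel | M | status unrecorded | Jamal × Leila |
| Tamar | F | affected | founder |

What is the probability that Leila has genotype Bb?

Farid is unaffected so carries B and passed b to Ravi (bb), so Farid is Bb.
Maria is unaffected so carries B and received b from Noah (bb), so Maria is Bb.
Their cross gives offspring ratios 1/4 BB : 1/2 Bb : 1/4 bb. Conditioning on Leila being unaffected, P(Bb) = 1/2 / 3/4 = 2/3 before taking Leila's own offspring into account.
Jamal is affected, so Jamal is bb.
Now use Leila's offspring. Probability of each recorded status — unaffected son Elias: 1/2 if Leila is Bb, 1 if BB; unaffected son Marcus: 1/2 if Leila is Bb, 1 if BB. (Daniel: equally likely either way, so uninformative.)
Bayes: P(Bb) = 2/3·1/4 / (2/3·1/4 + 1/3·1) = 1/3.

1/3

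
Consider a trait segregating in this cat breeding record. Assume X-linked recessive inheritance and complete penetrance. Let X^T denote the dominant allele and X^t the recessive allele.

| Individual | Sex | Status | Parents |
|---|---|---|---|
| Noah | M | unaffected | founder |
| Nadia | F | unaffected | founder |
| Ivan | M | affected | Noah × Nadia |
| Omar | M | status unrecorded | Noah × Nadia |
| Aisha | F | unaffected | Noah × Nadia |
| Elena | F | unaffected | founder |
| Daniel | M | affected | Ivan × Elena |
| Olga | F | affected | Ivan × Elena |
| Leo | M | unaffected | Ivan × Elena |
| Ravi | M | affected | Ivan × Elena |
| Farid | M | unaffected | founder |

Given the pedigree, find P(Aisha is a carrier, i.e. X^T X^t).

1/2

Noah is unaffected, so Noah is X^T Y.
Nadia is unaffected so carries T and passed t to Ivan (X^t Y), so Nadia is X^T X^t.
Their cross gives offspring ratios 1/2 X^T X^T : 1/2 X^T X^t. Conditioning on Aisha being unaffected, P(X^T X^t) = 1/2 / 1 = 1/2.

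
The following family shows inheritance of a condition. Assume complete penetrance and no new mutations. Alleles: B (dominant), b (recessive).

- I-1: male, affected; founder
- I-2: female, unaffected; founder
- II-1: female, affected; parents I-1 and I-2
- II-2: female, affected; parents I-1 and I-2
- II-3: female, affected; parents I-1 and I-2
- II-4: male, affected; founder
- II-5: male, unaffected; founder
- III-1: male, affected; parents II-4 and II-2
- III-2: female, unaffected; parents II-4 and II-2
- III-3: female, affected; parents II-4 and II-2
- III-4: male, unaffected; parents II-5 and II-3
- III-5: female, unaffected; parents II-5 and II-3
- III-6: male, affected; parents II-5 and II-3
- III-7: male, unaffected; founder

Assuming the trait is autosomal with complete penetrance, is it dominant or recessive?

dominant

II-4 and II-2 are both affected yet have an unaffected child III-2. Under a recessive model two affected parents are homozygous and every child would be affected, so the trait cannot be recessive.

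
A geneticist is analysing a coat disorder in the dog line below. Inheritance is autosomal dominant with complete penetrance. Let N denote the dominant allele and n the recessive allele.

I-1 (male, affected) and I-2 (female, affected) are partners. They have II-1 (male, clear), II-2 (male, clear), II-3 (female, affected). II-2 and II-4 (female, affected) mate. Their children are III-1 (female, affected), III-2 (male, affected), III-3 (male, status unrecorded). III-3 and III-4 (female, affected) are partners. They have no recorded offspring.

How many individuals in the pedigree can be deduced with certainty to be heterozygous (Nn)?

4

Obligate heterozygotes: I-1 is affected so carries N and passed n to II-1 (nn), so I-1 is Nn; I-2 is affected so carries N and passed n to II-1 (nn), so I-2 is Nn; III-1 is affected so carries N and received n from II-2 (nn), so III-1 is Nn; III-2 is affected so carries N and received n from II-2 (nn), so III-2 is Nn.
Every other individual is either homozygous by phenotype or has at least one consistent homozygous assignment, so the count is 4.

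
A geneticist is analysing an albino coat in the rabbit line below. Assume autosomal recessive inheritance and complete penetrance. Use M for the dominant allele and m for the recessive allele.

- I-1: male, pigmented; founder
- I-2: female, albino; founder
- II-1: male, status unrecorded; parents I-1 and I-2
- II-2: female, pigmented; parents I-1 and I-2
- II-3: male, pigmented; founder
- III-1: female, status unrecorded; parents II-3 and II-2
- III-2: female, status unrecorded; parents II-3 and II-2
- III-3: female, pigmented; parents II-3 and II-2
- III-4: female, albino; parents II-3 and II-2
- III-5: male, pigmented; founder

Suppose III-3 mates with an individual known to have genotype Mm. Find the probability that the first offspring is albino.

1/6

II-3 is pigmented so carries M and passed m to III-4 (mm), so II-3 is Mm.
II-2 is pigmented so carries M and received m from I-2 (mm), so II-2 is Mm.
III-3 is a pigmented offspring of II-3 (Mm) × II-2 (Mm), whose cross gives 1/4 MM : 1/2 Mm : 1/4 mm; conditioning on being pigmented, III-3 is MM with probability 1/3, Mm with probability 2/3.
Summing over parental genotype combinations, P(offspring is albino) = 2/3·1/4 = 1/6.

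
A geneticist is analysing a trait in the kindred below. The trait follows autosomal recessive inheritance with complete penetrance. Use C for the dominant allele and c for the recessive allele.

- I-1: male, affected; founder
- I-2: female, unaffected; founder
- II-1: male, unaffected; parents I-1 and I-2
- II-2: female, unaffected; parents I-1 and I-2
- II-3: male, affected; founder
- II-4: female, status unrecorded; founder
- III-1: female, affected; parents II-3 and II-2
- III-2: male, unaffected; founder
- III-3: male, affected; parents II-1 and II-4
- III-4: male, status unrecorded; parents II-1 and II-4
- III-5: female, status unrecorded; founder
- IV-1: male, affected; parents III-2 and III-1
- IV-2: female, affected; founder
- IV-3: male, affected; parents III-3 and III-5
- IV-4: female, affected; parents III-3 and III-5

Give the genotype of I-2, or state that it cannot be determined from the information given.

I-2's phenotype allows CC or Cc, and no parent or child forces a single allele at both positions; consistent genotype assignments exist with I-2 as CC or Cc.

cannot be determined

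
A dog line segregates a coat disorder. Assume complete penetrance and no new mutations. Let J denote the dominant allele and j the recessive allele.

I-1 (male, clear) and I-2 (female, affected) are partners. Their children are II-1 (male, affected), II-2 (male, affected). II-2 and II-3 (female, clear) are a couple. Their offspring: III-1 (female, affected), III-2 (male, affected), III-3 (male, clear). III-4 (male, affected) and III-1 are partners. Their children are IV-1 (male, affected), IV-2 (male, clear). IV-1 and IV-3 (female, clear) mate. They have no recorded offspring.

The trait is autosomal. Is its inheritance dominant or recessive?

III-4 and III-1 are both affected yet have a clear child IV-2. Under a recessive model two affected parents are homozygous and every child would be affected, so the trait cannot be recessive.

dominant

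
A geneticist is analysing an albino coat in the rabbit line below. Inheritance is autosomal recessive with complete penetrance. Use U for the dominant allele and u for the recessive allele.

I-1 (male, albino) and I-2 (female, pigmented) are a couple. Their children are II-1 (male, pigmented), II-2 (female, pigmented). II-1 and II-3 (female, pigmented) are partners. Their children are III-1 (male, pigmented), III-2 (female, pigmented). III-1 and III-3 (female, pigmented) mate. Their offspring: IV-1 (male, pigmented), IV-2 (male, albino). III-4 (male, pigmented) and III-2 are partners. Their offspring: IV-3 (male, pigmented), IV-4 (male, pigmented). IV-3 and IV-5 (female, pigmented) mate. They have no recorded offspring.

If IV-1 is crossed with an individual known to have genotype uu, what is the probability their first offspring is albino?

1/3

III-1 is pigmented so carries U and passed u to IV-2 (uu), so III-1 is Uu.
III-3 is pigmented so carries U and passed u to IV-2 (uu), so III-3 is Uu.
IV-1 is a pigmented offspring of III-1 (Uu) × III-3 (Uu), whose cross gives 1/4 UU : 1/2 Uu : 1/4 uu; conditioning on being pigmented, IV-1 is UU with probability 1/3, Uu with probability 2/3.
Summing over parental genotype combinations, P(offspring is albino) = 2/3·1/2 = 1/3.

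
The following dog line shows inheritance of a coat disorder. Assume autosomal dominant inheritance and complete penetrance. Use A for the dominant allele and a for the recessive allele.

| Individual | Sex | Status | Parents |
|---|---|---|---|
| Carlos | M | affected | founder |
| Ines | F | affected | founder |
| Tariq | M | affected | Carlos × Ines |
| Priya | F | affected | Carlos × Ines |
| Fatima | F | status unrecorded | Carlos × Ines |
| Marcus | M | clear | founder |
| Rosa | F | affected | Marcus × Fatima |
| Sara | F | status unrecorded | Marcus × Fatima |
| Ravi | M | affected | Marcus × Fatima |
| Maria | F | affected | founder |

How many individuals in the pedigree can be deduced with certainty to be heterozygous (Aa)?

Obligate heterozygotes: Rosa is affected so carries A and received a from Marcus (aa), so Rosa is Aa; Ravi is affected so carries A and received a from Marcus (aa), so Ravi is Aa.
Every other individual is either homozygous by phenotype or has at least one consistent homozygous assignment, so the count is 2.

2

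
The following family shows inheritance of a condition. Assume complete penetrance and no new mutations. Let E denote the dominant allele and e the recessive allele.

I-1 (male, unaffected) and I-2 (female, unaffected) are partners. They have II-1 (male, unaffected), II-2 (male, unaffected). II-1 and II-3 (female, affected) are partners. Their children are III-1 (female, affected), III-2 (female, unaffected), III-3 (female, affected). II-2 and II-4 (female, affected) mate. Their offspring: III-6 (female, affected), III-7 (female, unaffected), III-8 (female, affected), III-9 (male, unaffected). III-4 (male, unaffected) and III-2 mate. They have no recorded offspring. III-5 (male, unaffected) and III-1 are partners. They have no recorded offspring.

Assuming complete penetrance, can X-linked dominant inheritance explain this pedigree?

Yes

A consistent assignment under X-linked dominant exists: I-1 X^e Y, I-2 X^e X^e, II-1 X^e Y, II-2 X^e Y, II-3 X^E X^e, II-4 X^E X^e, III-1 X^E X^e, III-2 X^e X^e, III-3 X^E X^e, III-4 X^e Y, III-5 X^e Y, III-6 X^E X^e, III-7 X^e X^e, III-8 X^E X^e, III-9 X^e Y.
In this assignment every recorded phenotype matches its genotype and every non-founder's genotype is obtainable from its parents' genotypes, so the pedigree is consistent.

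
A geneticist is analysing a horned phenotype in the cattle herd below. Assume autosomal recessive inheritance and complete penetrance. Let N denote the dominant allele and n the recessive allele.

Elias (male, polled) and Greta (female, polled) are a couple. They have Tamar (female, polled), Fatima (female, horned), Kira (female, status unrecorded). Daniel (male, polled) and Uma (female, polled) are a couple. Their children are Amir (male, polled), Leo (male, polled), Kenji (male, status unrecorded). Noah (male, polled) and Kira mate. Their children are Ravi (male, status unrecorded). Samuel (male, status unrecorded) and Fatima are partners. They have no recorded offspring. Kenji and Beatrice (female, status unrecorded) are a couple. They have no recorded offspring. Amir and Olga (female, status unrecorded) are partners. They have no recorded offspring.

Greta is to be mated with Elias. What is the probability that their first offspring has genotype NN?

1/4

Greta is polled so carries N and passed n to Fatima (nn), so Greta is Nn.
Elias is polled so carries N and passed n to Fatima (nn), so Elias is Nn.
The cross gives 1/4 NN : 1/2 Nn : 1/4 nn, so P(offspring has genotype NN) = 1/4.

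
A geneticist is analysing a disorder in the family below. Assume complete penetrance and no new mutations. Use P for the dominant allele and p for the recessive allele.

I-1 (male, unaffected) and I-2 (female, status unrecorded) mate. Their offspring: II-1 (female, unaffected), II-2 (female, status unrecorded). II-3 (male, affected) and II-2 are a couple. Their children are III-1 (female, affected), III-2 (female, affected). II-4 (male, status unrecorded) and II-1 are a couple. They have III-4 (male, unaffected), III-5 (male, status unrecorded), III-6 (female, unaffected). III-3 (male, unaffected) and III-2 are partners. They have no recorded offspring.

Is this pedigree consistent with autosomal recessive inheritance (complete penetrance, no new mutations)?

Yes

A consistent assignment under autosomal recessive exists: I-1 PP, I-2 Pp, II-1 PP, II-2 Pp, II-3 pp, II-4 PP, III-1 pp, III-2 pp, III-3 PP, III-4 PP, III-5 PP, III-6 PP.
In this assignment every recorded phenotype matches its genotype and every non-founder's genotype is obtainable from its parents' genotypes, so the pedigree is consistent.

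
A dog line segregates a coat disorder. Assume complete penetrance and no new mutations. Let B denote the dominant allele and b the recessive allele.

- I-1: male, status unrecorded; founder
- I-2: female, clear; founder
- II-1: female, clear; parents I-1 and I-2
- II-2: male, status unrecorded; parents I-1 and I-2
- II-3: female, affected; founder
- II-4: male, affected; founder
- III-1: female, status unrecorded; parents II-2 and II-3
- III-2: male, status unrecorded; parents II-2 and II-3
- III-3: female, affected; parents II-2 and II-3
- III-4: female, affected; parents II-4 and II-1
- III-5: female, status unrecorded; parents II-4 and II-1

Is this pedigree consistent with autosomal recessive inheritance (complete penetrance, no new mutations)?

A consistent assignment under autosomal recessive exists: I-1 BB, I-2 Bb, II-1 Bb, II-2 Bb, II-3 bb, II-4 bb, III-1 Bb, III-2 Bb, III-3 bb, III-4 bb, III-5 Bb.
In this assignment every recorded phenotype matches its genotype and every non-founder's genotype is obtainable from its parents' genotypes, so the pedigree is consistent.

Yes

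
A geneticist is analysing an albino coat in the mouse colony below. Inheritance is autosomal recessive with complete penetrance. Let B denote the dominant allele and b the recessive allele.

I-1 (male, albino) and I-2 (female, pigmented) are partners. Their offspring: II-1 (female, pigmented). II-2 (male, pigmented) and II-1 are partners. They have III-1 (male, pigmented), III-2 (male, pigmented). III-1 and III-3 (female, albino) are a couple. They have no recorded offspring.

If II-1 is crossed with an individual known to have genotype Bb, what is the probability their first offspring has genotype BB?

II-1 is pigmented so carries B and received b from I-1 (bb), so II-1 is Bb.
The cross gives 1/4 BB : 1/2 Bb : 1/4 bb, so P(offspring has genotype BB) = 1/4.

1/4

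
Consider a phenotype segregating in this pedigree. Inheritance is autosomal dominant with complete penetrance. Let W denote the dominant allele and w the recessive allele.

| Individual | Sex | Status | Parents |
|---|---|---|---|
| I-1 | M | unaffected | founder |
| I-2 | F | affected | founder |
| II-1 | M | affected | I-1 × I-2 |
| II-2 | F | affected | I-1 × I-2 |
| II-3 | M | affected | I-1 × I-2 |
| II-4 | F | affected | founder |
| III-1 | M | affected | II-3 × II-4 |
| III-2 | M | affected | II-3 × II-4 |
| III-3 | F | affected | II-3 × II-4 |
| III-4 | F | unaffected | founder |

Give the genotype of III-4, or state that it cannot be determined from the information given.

III-4 is unaffected, so III-4 is ww.

ww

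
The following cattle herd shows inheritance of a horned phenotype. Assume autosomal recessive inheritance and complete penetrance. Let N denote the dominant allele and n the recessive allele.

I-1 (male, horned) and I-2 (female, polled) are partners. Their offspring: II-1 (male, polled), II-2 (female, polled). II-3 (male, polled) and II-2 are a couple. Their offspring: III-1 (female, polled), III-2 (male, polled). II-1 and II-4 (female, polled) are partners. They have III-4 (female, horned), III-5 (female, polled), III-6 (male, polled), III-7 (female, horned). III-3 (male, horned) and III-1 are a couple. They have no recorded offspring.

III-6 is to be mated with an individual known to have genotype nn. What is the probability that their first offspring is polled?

II-1 is polled so carries N and received n from I-1 (nn), so II-1 is Nn.
II-4 is polled so carries N and passed n to III-4 (nn), so II-4 is Nn.
III-6 is a polled offspring of II-1 (Nn) × II-4 (Nn), whose cross gives 1/4 NN : 1/2 Nn : 1/4 nn; conditioning on being polled, III-6 is NN with probability 1/3, Nn with probability 2/3.
Summing over parental genotype combinations, P(offspring is polled) = 1/3·1 + 2/3·1/2 = 2/3.

2/3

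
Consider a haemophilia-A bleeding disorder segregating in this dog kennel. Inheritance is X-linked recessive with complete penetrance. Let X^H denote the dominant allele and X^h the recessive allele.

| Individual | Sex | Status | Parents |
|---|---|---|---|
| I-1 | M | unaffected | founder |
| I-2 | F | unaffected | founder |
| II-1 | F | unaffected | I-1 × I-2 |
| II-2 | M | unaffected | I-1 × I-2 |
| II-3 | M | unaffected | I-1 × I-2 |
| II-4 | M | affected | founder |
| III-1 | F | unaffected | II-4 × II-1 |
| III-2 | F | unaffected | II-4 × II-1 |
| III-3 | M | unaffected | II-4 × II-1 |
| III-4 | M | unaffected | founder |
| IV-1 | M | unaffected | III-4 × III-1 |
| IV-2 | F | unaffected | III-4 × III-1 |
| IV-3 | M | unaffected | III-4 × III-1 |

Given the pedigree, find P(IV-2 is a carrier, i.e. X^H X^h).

III-4 is unaffected, so III-4 is X^H Y.
III-1 is unaffected so carries H and received h from II-4 (X^h Y), so III-1 is X^H X^h.
Their cross gives offspring ratios 1/2 X^H X^H : 1/2 X^H X^h. Conditioning on IV-2 being unaffected, P(X^H X^h) = 1/2 / 1 = 1/2.

1/2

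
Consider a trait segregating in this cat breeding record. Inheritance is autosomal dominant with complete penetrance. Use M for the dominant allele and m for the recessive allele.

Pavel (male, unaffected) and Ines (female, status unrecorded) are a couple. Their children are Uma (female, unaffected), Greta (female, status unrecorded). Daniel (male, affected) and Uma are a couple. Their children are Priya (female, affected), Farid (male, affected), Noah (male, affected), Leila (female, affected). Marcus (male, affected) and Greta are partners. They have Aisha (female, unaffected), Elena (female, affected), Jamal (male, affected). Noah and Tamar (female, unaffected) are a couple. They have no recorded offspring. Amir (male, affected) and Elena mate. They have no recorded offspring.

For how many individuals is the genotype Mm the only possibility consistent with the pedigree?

Obligate heterozygotes: Marcus is affected so carries M and passed m to Aisha (mm), so Marcus is Mm; Priya is affected so carries M and received m from Uma (mm), so Priya is Mm; Farid is affected so carries M and received m from Uma (mm), so Farid is Mm; Noah is affected so carries M and received m from Uma (mm), so Noah is Mm; Leila is affected so carries M and received m from Uma (mm), so Leila is Mm.
Every other individual is either homozygous by phenotype or has at least one consistent homozygous assignment, so the count is 5.

5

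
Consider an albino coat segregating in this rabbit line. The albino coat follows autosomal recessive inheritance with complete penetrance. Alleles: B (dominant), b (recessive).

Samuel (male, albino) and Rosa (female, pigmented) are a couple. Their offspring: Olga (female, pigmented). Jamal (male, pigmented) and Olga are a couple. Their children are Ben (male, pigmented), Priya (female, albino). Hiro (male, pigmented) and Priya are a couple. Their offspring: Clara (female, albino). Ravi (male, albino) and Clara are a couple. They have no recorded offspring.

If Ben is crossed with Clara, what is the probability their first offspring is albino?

Jamal is pigmented so carries B and passed b to Priya (bb), so Jamal is Bb.
Olga is pigmented so carries B and received b from Samuel (bb), so Olga is Bb.
Ben is a pigmented offspring of Jamal (Bb) × Olga (Bb), whose cross gives 1/4 BB : 1/2 Bb : 1/4 bb; conditioning on being pigmented, Ben is BB with probability 1/3, Bb with probability 2/3.
Clara is albino, so Clara is bb.
Summing over parental genotype combinations, P(offspring is albino) = 2/3·1/2 = 1/3.

1/3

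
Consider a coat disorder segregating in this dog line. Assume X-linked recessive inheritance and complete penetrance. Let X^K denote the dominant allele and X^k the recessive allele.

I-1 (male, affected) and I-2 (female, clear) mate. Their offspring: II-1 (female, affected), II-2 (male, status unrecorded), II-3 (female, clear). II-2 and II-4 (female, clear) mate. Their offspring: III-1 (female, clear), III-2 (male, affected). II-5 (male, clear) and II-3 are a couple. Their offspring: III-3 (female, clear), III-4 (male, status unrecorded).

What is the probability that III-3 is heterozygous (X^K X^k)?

1/2

II-5 is clear, so II-5 is X^K Y.
II-3 is clear so carries K and received k from I-1 (X^k Y), so II-3 is X^K X^k.
Their cross gives offspring ratios 1/2 X^K X^K : 1/2 X^K X^k. Conditioning on III-3 being clear, P(X^K X^k) = 1/2 / 1 = 1/2.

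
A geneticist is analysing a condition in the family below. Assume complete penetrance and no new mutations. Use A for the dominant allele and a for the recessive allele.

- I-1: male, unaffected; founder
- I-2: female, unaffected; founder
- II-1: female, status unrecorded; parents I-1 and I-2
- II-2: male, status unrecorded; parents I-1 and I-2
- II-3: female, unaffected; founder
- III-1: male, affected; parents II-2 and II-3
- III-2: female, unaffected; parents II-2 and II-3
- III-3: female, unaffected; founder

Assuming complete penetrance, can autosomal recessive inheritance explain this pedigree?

A consistent assignment under autosomal recessive exists: I-1 AA, I-2 Aa, II-1 AA, II-2 Aa, II-3 Aa, III-1 aa, III-2 AA, III-3 AA.
In this assignment every recorded phenotype matches its genotype and every non-founder's genotype is obtainable from its parents' genotypes, so the pedigree is consistent.

Yes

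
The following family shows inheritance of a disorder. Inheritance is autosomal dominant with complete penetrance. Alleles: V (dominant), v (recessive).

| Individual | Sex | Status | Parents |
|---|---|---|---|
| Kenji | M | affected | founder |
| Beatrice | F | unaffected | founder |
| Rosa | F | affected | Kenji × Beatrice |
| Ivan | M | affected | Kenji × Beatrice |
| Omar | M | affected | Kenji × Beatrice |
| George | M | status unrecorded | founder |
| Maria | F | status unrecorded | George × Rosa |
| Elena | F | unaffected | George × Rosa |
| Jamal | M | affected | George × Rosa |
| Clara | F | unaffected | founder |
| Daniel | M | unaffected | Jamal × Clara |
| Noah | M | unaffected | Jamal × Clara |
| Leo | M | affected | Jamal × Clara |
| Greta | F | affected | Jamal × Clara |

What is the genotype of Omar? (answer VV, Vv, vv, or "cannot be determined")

Vv

From phenotype alone, Omar is VV or Vv.
Omar is affected so carries V and received v from Beatrice (vv), so Omar is Vv.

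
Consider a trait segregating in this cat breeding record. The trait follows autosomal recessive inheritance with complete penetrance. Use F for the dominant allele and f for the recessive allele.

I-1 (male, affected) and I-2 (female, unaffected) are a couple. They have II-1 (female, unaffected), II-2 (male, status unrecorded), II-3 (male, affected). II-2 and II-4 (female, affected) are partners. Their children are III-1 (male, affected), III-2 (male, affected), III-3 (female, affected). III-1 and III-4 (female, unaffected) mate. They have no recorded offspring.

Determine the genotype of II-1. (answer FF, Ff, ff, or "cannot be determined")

Ff

From phenotype alone, II-1 is FF or Ff.
II-1 is unaffected so carries F and received f from I-1 (ff), so II-1 is Ff.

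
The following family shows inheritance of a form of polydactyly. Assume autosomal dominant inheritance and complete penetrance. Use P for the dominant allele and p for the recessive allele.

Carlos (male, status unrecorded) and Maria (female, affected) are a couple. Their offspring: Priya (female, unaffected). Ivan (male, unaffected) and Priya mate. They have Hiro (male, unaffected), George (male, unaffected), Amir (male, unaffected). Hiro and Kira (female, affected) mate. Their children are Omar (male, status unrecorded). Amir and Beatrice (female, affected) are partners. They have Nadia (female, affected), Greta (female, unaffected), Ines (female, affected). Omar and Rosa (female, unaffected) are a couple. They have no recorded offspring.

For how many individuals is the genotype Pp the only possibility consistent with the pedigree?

4

Obligate heterozygotes: Maria is affected so carries P and passed p to Priya (pp), so Maria is Pp; Beatrice is affected so carries P and passed p to Greta (pp), so Beatrice is Pp; Nadia is affected so carries P and received p from Amir (pp), so Nadia is Pp; Ines is affected so carries P and received p from Amir (pp), so Ines is Pp.
Every other individual is either homozygous by phenotype or has at least one consistent homozygous assignment, so the count is 4.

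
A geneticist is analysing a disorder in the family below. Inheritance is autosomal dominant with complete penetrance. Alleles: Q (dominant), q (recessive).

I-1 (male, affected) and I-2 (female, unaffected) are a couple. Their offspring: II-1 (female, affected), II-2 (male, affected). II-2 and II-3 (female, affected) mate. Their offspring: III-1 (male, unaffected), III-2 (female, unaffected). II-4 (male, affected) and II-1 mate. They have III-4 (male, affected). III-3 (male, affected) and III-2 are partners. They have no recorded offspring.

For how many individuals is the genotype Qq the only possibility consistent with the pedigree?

3

Obligate heterozygotes: II-1 is affected so carries Q and received q from I-2 (qq), so II-1 is Qq; II-2 is affected so carries Q and received q from I-2 (qq), so II-2 is Qq; II-3 is affected so carries Q and passed q to III-1 (qq), so II-3 is Qq.
Every other individual is either homozygous by phenotype or has at least one consistent homozygous assignment, so the count is 3.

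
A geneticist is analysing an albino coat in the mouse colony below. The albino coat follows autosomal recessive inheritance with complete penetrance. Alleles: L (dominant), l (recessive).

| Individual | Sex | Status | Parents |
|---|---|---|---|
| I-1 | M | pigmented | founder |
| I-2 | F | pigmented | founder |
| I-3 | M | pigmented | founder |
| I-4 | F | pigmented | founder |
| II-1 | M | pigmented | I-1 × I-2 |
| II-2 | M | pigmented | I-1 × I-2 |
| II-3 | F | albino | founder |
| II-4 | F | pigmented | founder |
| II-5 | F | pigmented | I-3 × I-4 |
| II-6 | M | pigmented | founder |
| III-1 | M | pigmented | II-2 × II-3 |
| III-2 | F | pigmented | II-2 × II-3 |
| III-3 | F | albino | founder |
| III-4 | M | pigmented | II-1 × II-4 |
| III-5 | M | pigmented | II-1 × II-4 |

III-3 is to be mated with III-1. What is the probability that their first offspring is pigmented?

1/2

III-3 is albino, so III-3 is ll.
III-1 is pigmented so carries L and received l from II-3 (ll), so III-1 is Ll.
The cross gives 1/2 Ll : 1/2 ll, so P(offspring is pigmented) = 1/2.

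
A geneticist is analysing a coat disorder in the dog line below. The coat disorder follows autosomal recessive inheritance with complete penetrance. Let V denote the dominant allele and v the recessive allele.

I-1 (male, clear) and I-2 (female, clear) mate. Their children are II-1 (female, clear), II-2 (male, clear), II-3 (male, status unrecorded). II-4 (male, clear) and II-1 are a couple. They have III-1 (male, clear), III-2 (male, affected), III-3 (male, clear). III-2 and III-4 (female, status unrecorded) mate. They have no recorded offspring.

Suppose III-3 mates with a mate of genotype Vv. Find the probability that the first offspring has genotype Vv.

1/2

II-4 is clear so carries V and passed v to III-2 (vv), so II-4 is Vv.
II-1 is clear so carries V and passed v to III-2 (vv), so II-1 is Vv.
III-3 is a clear offspring of II-4 (Vv) × II-1 (Vv), whose cross gives 1/4 VV : 1/2 Vv : 1/4 vv; conditioning on being clear, III-3 is VV with probability 1/3, Vv with probability 2/3.
Summing over parental genotype combinations, P(offspring has genotype Vv) = 1/3·1/2 + 2/3·1/2 = 1/2.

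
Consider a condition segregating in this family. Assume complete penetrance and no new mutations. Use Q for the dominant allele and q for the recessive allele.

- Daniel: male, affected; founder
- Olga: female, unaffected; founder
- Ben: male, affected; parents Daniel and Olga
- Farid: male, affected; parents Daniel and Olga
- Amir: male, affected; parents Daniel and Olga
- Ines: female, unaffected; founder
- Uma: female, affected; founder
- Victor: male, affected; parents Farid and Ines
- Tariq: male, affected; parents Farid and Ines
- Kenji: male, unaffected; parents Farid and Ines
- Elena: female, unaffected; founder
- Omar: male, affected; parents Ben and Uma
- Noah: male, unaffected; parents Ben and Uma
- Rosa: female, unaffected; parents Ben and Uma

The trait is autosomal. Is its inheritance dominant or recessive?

dominant

Ben and Uma are both affected yet have an unaffected child Noah. Under a recessive model two affected parents are homozygous and every child would be affected, so the trait cannot be recessive.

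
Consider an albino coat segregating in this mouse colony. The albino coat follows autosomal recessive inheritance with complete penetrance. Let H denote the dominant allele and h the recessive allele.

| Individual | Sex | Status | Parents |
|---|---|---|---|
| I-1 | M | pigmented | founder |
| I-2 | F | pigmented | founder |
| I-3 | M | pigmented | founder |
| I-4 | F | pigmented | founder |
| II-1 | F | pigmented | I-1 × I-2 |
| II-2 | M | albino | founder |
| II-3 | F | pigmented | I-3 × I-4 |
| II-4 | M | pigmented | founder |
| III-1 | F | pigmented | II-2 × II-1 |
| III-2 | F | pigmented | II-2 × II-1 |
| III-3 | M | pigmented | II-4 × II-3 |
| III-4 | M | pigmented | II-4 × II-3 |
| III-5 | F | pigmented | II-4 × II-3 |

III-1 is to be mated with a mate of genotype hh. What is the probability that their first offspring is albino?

III-1 is pigmented so carries H and received h from II-2 (hh), so III-1 is Hh.
The cross gives 1/2 Hh : 1/2 hh, so P(offspring is albino) = 1/2.

1/2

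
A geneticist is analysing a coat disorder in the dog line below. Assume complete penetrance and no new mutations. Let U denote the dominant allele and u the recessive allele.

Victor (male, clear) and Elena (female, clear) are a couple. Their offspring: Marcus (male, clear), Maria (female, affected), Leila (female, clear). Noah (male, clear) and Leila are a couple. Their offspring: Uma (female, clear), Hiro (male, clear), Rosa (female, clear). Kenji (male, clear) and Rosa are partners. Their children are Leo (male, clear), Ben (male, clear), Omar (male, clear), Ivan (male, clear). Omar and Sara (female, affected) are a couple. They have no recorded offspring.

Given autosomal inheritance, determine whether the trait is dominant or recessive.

Victor and Elena are both clear yet have an affected child Maria. Under dominance, an affected child requires at least one affected parent, so the trait cannot be dominant.

recessive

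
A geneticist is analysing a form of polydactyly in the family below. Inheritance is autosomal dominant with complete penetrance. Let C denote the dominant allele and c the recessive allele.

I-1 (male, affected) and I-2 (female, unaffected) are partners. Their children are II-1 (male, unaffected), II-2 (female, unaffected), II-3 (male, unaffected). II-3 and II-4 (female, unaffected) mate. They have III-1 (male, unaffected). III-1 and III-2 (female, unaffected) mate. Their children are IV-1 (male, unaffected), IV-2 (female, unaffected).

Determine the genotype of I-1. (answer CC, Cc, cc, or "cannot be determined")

From phenotype alone, I-1 is CC or Cc.
I-1 is affected so carries C and passed c to II-1 (cc), so I-1 is Cc.

Cc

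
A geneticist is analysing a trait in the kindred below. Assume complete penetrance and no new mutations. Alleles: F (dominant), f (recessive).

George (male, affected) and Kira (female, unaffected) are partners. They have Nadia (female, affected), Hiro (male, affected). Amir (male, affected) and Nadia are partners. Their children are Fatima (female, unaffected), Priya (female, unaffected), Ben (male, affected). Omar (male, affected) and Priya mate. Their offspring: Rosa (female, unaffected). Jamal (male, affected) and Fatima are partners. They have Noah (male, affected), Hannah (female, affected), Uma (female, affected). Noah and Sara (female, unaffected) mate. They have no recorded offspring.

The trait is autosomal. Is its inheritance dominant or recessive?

Amir and Nadia are both affected yet have an unaffected child Fatima. Under a recessive model two affected parents are homozygous and every child would be affected, so the trait cannot be recessive.

dominant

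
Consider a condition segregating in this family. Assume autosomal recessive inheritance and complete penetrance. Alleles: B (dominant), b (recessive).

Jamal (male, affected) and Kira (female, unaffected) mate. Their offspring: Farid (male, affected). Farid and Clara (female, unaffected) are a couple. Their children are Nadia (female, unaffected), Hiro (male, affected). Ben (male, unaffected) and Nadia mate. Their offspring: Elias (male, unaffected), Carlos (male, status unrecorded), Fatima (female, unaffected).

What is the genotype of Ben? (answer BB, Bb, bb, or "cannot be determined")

cannot be determined

Ben's phenotype allows BB or Bb, and no parent or child forces a single allele at both positions; consistent genotype assignments exist with Ben as BB or Bb.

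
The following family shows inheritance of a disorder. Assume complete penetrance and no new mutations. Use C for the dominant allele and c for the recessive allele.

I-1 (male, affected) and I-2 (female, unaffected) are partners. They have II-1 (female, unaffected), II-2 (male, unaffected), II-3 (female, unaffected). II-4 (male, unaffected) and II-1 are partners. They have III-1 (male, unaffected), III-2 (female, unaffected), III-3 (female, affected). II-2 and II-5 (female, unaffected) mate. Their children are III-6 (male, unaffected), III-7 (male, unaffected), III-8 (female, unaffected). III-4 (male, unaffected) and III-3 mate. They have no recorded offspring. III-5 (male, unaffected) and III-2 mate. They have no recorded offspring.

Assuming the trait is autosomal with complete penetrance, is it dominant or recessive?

II-4 and II-1 are both unaffected yet have an affected child III-3. Under dominance, an affected child requires at least one affected parent, so the trait cannot be dominant.

recessive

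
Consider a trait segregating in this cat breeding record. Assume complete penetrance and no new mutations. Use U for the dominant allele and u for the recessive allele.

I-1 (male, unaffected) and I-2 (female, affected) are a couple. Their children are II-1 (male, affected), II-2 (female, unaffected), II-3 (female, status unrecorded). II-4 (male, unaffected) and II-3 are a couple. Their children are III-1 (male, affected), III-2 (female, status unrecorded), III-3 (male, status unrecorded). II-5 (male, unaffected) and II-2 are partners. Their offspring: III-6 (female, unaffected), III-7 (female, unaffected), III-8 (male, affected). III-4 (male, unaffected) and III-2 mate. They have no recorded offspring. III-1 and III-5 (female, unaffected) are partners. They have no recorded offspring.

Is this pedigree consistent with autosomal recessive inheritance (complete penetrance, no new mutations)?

A consistent assignment under autosomal recessive exists: I-1 Uu, I-2 uu, II-1 uu, II-2 Uu, II-3 Uu, II-4 Uu, II-5 Uu, III-1 uu, III-2 UU, III-3 UU, III-4 UU, III-5 UU, III-6 UU, III-7 UU, III-8 uu.
In this assignment every recorded phenotype matches its genotype and every non-founder's genotype is obtainable from its parents' genotypes, so the pedigree is consistent.

Yes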